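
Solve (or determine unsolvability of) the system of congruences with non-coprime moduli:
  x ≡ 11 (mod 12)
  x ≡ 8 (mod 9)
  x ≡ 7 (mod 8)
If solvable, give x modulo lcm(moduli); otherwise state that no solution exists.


Moduli 12, 9, 8 are not pairwise coprime, so CRT works modulo lcm(m_i) when all pairwise compatibility conditions hold.
Pairwise compatibility: gcd(m_i, m_j) must divide a_i - a_j for every pair.
Merge one congruence at a time:
  Start: x ≡ 11 (mod 12).
  Combine with x ≡ 8 (mod 9): gcd(12, 9) = 3; 8 - 11 = -3, which IS divisible by 3, so compatible.
    Write x = 11 + 12·t and substitute into x ≡ 8 (mod 9): 12·t ≡ 8 − 11 = -3 (mod 9).
    Divide the congruence (and modulus) by g = 3: 4·t ≡ -1 (mod 3).
    Reduce coefficients mod 3: 1·t ≡ 2 (mod 3).
    So t ≡ 2 (mod 3).
    Then x = 11 + 12·2 = 35, valid modulo lcm(12, 9) = 36: x ≡ 35 (mod 36).
  Combine with x ≡ 7 (mod 8): gcd(36, 8) = 4; 7 - 35 = -28, which IS divisible by 4, so compatible.
    Write x = 35 + 36·t and substitute into x ≡ 7 (mod 8): 36·t ≡ 7 − 35 = -28 (mod 8).
    Divide the congruence (and modulus) by g = 4: 9·t ≡ -7 (mod 2).
    Reduce coefficients mod 2: 1·t ≡ 1 (mod 2).
    So t ≡ 1 (mod 2).
    Then x = 35 + 36·1 = 71, valid modulo lcm(36, 8) = 72: x ≡ 71 (mod 72).
Verify: 71 mod 12 = 11, 71 mod 9 = 8, 71 mod 8 = 7.

x ≡ 71 (mod 72).


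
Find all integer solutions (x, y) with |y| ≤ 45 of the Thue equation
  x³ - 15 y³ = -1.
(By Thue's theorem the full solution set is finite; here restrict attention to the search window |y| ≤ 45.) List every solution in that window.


The equation is x³ - 15y³ = -1. For fixed y, x³ = 15·y³ − 1, so a solution requires the RHS to be a perfect cube.
Strategy: iterate y from -45 to 45, compute RHS = 15·y³ − 1, and check whether it is a (positive or negative) perfect cube.
Check small values of y:
  y = 0: RHS = -1 = (-1)³ ⇒ x = -1 works.
  y = 1: RHS = 14 is not a perfect cube.
  y = -1: RHS = -16 is not a perfect cube.
  y = 2: RHS = 119 is not a perfect cube.
  y = -2: RHS = -121 is not a perfect cube.
  y = 3: RHS = 404 is not a perfect cube.
  y = -3: RHS = -406 is not a perfect cube.
Continuing the search up to |y| = 45 finds no further solutions beyond those listed.
Collected solutions: (-1, 0).

Solutions (with |y| ≤ 45): (-1, 0).


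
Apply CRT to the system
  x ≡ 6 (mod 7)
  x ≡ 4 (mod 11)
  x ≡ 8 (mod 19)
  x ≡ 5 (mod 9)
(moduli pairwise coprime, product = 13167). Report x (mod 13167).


Product of moduli M = 7 · 11 · 19 · 9 = 13167.
Merge one congruence at a time:
  Start: x ≡ 6 (mod 7).
  Combine with x ≡ 4 (mod 11); new modulus lcm = 77.
    Write x = 6 + 7·t and substitute into x ≡ 4 (mod 11): 7·t ≡ 4 − 6 = -2 (mod 11).
    Reduce coefficients mod 11: 7·t ≡ 9 (mod 11).
    The inverse of 7 mod 11 is 8 (since 7·8 = 56 = 5·11 + 1), so t ≡ 8·9 = 72 ≡ 6 (mod 11).
    Then x = 6 + 7·6 = 48, valid modulo lcm(7, 11) = 77: x ≡ 48 (mod 77).
  Combine with x ≡ 8 (mod 19); new modulus lcm = 1463.
    Write x = 48 + 77·t and substitute into x ≡ 8 (mod 19): 77·t ≡ 8 − 48 = -40 (mod 19).
    Reduce coefficients mod 19: 1·t ≡ 17 (mod 19).
    So t ≡ 17 (mod 19).
    Then x = 48 + 77·17 = 1357, valid modulo lcm(77, 19) = 1463: x ≡ 1357 (mod 1463).
  Combine with x ≡ 5 (mod 9); new modulus lcm = 13167.
    Write x = 1357 + 1463·t and substitute into x ≡ 5 (mod 9): 1463·t ≡ 5 − 1357 = -1352 (mod 9).
    Reduce coefficients mod 9: 5·t ≡ 7 (mod 9).
    The inverse of 5 mod 9 is 2 (since 5·2 = 10 = 1·9 + 1), so t ≡ 2·7 = 14 ≡ 5 (mod 9).
    Then x = 1357 + 1463·5 = 8672, valid modulo lcm(1463, 9) = 13167: x ≡ 8672 (mod 13167).
Verify against each original: 8672 mod 7 = 6, 8672 mod 11 = 4, 8672 mod 19 = 8, 8672 mod 9 = 5.

x ≡ 8672 (mod 13167).


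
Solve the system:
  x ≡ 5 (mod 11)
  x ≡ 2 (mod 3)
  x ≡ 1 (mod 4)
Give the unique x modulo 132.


Moduli 11, 3, 4 are pairwise coprime; by CRT there is a unique solution modulo M = 11 · 3 · 4 = 132.
Solve pairwise, accumulating the modulus:
  Start with x ≡ 5 (mod 11).
  Combine with x ≡ 2 (mod 3): since gcd(11, 3) = 1, we get a unique residue mod 33.
    Write x = 5 + 11·t and substitute into x ≡ 2 (mod 3): 11·t ≡ 2 − 5 = -3 (mod 3).
    Reduce coefficients mod 3: 2·t ≡ 0 (mod 3).
    The inverse of 2 mod 3 is 2 (since 2·2 = 4 = 1·3 + 1), so t ≡ 2·0 = 0 ≡ 0 (mod 3).
    Then x = 5 + 11·0 = 5, valid modulo lcm(11, 3) = 33: x ≡ 5 (mod 33).
  Combine with x ≡ 1 (mod 4): since gcd(33, 4) = 1, we get a unique residue mod 132.
    Write x = 5 + 33·t and substitute into x ≡ 1 (mod 4): 33·t ≡ 1 − 5 = -4 (mod 4).
    Reduce coefficients mod 4: 1·t ≡ 0 (mod 4).
    So t ≡ 0 (mod 4).
    Then x = 5 + 33·0 = 5, valid modulo lcm(33, 4) = 132: x ≡ 5 (mod 132).
Verify: 5 mod 11 = 5 ✓, 5 mod 3 = 2 ✓, 5 mod 4 = 1 ✓.

x ≡ 5 (mod 132).


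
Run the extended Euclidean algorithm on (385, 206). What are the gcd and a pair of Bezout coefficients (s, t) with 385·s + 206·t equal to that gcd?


Euclidean algorithm on (385, 206) — divide until remainder is 0:
  385 = 1 · 206 + 179
  206 = 1 · 179 + 27
  179 = 6 · 27 + 17
  27 = 1 · 17 + 10
  17 = 1 · 10 + 7
  10 = 1 · 7 + 3
  7 = 2 · 3 + 1
  3 = 3 · 1 + 0
gcd(385, 206) = 1.
Track Bezout coefficients alongside the remainders: start with r₀ = 385 = a·1 + b·0 (s = 1, t = 0) and r₁ = 206 = a·0 + b·1 (s = 0, t = 1); each new remainder r_{k+1} = r_{k-1} − q_k·r_k inherits s_{k+1} = s_{k-1} − q_k·s_k, t_{k+1} = t_{k-1} − q_k·t_k, so r_k = a·s_k + b·t_k at every step:
  q = 1: r = 179, s = 1 − 1·0 = 1, t = 0 − 1·1 = -1  (check: 385·1 + 206·(-1) = 179)
  q = 1: r = 27, s = 0 − 1·1 = -1, t = 1 − 1·(-1) = 2  (check: 385·(-1) + 206·2 = 27)
  q = 6: r = 17, s = 1 − 6·(-1) = 7, t = -1 − 6·2 = -13  (check: 385·7 + 206·(-13) = 17)
  q = 1: r = 10, s = -1 − 1·7 = -8, t = 2 − 1·(-13) = 15  (check: 385·(-8) + 206·15 = 10)
  q = 1: r = 7, s = 7 − 1·(-8) = 15, t = -13 − 1·15 = -28  (check: 385·15 + 206·(-28) = 7)
  q = 1: r = 3, s = -8 − 1·15 = -23, t = 15 − 1·(-28) = 43  (check: 385·(-23) + 206·43 = 3)
  q = 2: r = 1, s = 15 − 2·(-23) = 61, t = -28 − 2·43 = -114  (check: 385·61 + 206·(-114) = 1)
The row with r = 1 (the gcd) gives the Bezout coefficients s = 61, t = -114.
Result: 385 · (61) + 206 · (-114) = 1.

gcd(385, 206) = 1; s = 61, t = -114 (check: 385·61 + 206·(-114) = 1).


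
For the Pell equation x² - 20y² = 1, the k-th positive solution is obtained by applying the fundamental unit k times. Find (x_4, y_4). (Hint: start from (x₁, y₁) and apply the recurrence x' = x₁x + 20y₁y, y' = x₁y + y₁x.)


Step 1: Find the fundamental solution (x₁, y₁) of x² - 20y² = 1.
  Expand √20 as a continued fraction. a₀ = ⌊√20⌋ = 4; iterate m_{k+1} = d_k·a_k − m_k, d_{k+1} = (20 − m_{k+1}²)/d_k, a_{k+1} = ⌊(a₀ + m_{k+1})/d_{k+1}⌋ (starting m₀ = 0, d₀ = 1), with convergents p_k = a_k·p_{k-1} + p_{k-2}, q_k = a_k·q_{k-1} + q_{k-2} (p₋₁ = 1, q₋₁ = 0):
  k = 0: a₀ = 4; p₀/q₀ = 4/1; p₀² − 20·q₀² = 16 − 20 = -4.
  k = 1: m = 4, d = 4, a = ⌊(4 + 4)/4⌋ = 2; p/q = (2·4 + 1)/(2·1 + 0) = 9/2; p² − 20·q² = 81 − 80 = 1.
  The first convergent with p² − 20·q² = 1 gives the fundamental solution (x₁, y₁) = (9, 2).
Step 2: Apply the recurrence (x_{n+1}, y_{n+1}) = (x₁x_n + 20y₁y_n, x₁y_n + y₁x_n) repeatedly.
  From (x_1, y_1) = (9, 2): x_2 = 9·9 + 20·2·2 = 161; y_2 = 9·2 + 2·9 = 36.
  From (x_2, y_2) = (161, 36): x_3 = 9·161 + 20·2·36 = 2889; y_3 = 9·36 + 2·161 = 646.
  From (x_3, y_3) = (2889, 646): x_4 = 9·2889 + 20·2·646 = 51841; y_4 = 9·646 + 2·2889 = 11592.
Step 3: Verify x_4² - 20·y_4² = 2687489281 - 2687489280 = 1 (should be 1). ✓

(x_1, y_1) = (9, 2); (x_4, y_4) = (51841, 11592).


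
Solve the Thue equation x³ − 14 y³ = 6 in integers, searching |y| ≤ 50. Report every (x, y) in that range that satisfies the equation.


The equation is x³ - 14y³ = 6. For fixed y, x³ = 14·y³ + 6, so a solution requires the RHS to be a perfect cube.
Strategy: iterate y from -50 to 50, compute RHS = 14·y³ + 6, and check whether it is a (positive or negative) perfect cube.
Check small values of y:
  y = 0: RHS = 6 is not a perfect cube.
  y = 1: RHS = 20 is not a perfect cube.
  y = -1: RHS = -8 = (-2)³ ⇒ x = -2 works.
  y = 2: RHS = 118 is not a perfect cube.
  y = -2: RHS = -106 is not a perfect cube.
  y = 3: RHS = 384 is not a perfect cube.
  y = -3: RHS = -372 is not a perfect cube.
Continuing the search up to |y| = 50 finds no further solutions beyond those listed.
Collected solutions: (-2, -1).

Solutions (with |y| ≤ 50): (-2, -1).


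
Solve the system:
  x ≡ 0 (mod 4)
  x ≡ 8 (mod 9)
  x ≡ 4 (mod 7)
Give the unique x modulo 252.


Moduli 4, 9, 7 are pairwise coprime; by CRT there is a unique solution modulo M = 4 · 9 · 7 = 252.
Solve pairwise, accumulating the modulus:
  Start with x ≡ 0 (mod 4).
  Combine with x ≡ 8 (mod 9): since gcd(4, 9) = 1, we get a unique residue mod 36.
    Write x = 0 + 4·t and substitute into x ≡ 8 (mod 9): 4·t ≡ 8 − 0 = 8 (mod 9).
    The inverse of 4 mod 9 is 7 (since 4·7 = 28 = 3·9 + 1), so t ≡ 7·8 = 56 ≡ 2 (mod 9).
    Then x = 0 + 4·2 = 8, valid modulo lcm(4, 9) = 36: x ≡ 8 (mod 36).
  Combine with x ≡ 4 (mod 7): since gcd(36, 7) = 1, we get a unique residue mod 252.
    Write x = 8 + 36·t and substitute into x ≡ 4 (mod 7): 36·t ≡ 4 − 8 = -4 (mod 7).
    Reduce coefficients mod 7: 1·t ≡ 3 (mod 7).
    So t ≡ 3 (mod 7).
    Then x = 8 + 36·3 = 116, valid modulo lcm(36, 7) = 252: x ≡ 116 (mod 252).
Verify: 116 mod 4 = 0 ✓, 116 mod 9 = 8 ✓, 116 mod 7 = 4 ✓.

x ≡ 116 (mod 252).


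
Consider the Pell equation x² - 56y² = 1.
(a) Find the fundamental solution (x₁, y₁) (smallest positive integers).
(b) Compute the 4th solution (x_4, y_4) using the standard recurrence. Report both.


Step 1: Find the fundamental solution (x₁, y₁) of x² - 56y² = 1.
  Expand √56 as a continued fraction. a₀ = ⌊√56⌋ = 7; iterate m_{k+1} = d_k·a_k − m_k, d_{k+1} = (56 − m_{k+1}²)/d_k, a_{k+1} = ⌊(a₀ + m_{k+1})/d_{k+1}⌋ (starting m₀ = 0, d₀ = 1), with convergents p_k = a_k·p_{k-1} + p_{k-2}, q_k = a_k·q_{k-1} + q_{k-2} (p₋₁ = 1, q₋₁ = 0):
  k = 0: a₀ = 7; p₀/q₀ = 7/1; p₀² − 56·q₀² = 49 − 56 = -7.
  k = 1: m = 7, d = 7, a = ⌊(7 + 7)/7⌋ = 2; p/q = (2·7 + 1)/(2·1 + 0) = 15/2; p² − 56·q² = 225 − 224 = 1.
  The first convergent with p² − 56·q² = 1 gives the fundamental solution (x₁, y₁) = (15, 2).
Step 2: Apply the recurrence (x_{n+1}, y_{n+1}) = (x₁x_n + 56y₁y_n, x₁y_n + y₁x_n) repeatedly.
  From (x_1, y_1) = (15, 2): x_2 = 15·15 + 56·2·2 = 449; y_2 = 15·2 + 2·15 = 60.
  From (x_2, y_2) = (449, 60): x_3 = 15·449 + 56·2·60 = 13455; y_3 = 15·60 + 2·449 = 1798.
  From (x_3, y_3) = (13455, 1798): x_4 = 15·13455 + 56·2·1798 = 403201; y_4 = 15·1798 + 2·13455 = 53880.
Step 3: Verify x_4² - 56·y_4² = 162571046401 - 162571046400 = 1 (should be 1). ✓

(x_1, y_1) = (15, 2); (x_4, y_4) = (403201, 53880).


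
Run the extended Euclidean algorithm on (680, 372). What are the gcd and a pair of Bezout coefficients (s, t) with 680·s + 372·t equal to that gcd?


Euclidean algorithm on (680, 372) — divide until remainder is 0:
  680 = 1 · 372 + 308
  372 = 1 · 308 + 64
  308 = 4 · 64 + 52
  64 = 1 · 52 + 12
  52 = 4 · 12 + 4
  12 = 3 · 4 + 0
gcd(680, 372) = 4.
Track Bezout coefficients alongside the remainders: start with r₀ = 680 = a·1 + b·0 (s = 1, t = 0) and r₁ = 372 = a·0 + b·1 (s = 0, t = 1); each new remainder r_{k+1} = r_{k-1} − q_k·r_k inherits s_{k+1} = s_{k-1} − q_k·s_k, t_{k+1} = t_{k-1} − q_k·t_k, so r_k = a·s_k + b·t_k at every step:
  q = 1: r = 308, s = 1 − 1·0 = 1, t = 0 − 1·1 = -1  (check: 680·1 + 372·(-1) = 308)
  q = 1: r = 64, s = 0 − 1·1 = -1, t = 1 − 1·(-1) = 2  (check: 680·(-1) + 372·2 = 64)
  q = 4: r = 52, s = 1 − 4·(-1) = 5, t = -1 − 4·2 = -9  (check: 680·5 + 372·(-9) = 52)
  q = 1: r = 12, s = -1 − 1·5 = -6, t = 2 − 1·(-9) = 11  (check: 680·(-6) + 372·11 = 12)
  q = 4: r = 4, s = 5 − 4·(-6) = 29, t = -9 − 4·11 = -53  (check: 680·29 + 372·(-53) = 4)
The row with r = 4 (the gcd) gives the Bezout coefficients s = 29, t = -53.
Result: 680 · (29) + 372 · (-53) = 4.

gcd(680, 372) = 4; s = 29, t = -53 (check: 680·29 + 372·(-53) = 4).


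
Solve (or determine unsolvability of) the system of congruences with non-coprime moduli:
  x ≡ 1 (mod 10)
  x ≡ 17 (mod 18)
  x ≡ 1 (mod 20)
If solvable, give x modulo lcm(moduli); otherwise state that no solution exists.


Moduli 10, 18, 20 are not pairwise coprime, so CRT works modulo lcm(m_i) when all pairwise compatibility conditions hold.
Pairwise compatibility: gcd(m_i, m_j) must divide a_i - a_j for every pair.
Merge one congruence at a time:
  Start: x ≡ 1 (mod 10).
  Combine with x ≡ 17 (mod 18): gcd(10, 18) = 2; 17 - 1 = 16, which IS divisible by 2, so compatible.
    Write x = 1 + 10·t and substitute into x ≡ 17 (mod 18): 10·t ≡ 17 − 1 = 16 (mod 18).
    Divide the congruence (and modulus) by g = 2: 5·t ≡ 8 (mod 9).
    The inverse of 5 mod 9 is 2 (since 5·2 = 10 = 1·9 + 1), so t ≡ 2·8 = 16 ≡ 7 (mod 9).
    Then x = 1 + 10·7 = 71, valid modulo lcm(10, 18) = 90: x ≡ 71 (mod 90).
  Combine with x ≡ 1 (mod 20): gcd(90, 20) = 10; 1 - 71 = -70, which IS divisible by 10, so compatible.
    Write x = 71 + 90·t and substitute into x ≡ 1 (mod 20): 90·t ≡ 1 − 71 = -70 (mod 20).
    Divide the congruence (and modulus) by g = 10: 9·t ≡ -7 (mod 2).
    Reduce coefficients mod 2: 1·t ≡ 1 (mod 2).
    So t ≡ 1 (mod 2).
    Then x = 71 + 90·1 = 161, valid modulo lcm(90, 20) = 180: x ≡ 161 (mod 180).
Verify: 161 mod 10 = 1, 161 mod 18 = 17, 161 mod 20 = 1.

x ≡ 161 (mod 180).


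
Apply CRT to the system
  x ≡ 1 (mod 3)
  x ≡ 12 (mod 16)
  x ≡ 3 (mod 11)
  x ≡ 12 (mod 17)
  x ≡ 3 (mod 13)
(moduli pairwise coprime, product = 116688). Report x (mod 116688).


Product of moduli M = 3 · 16 · 11 · 17 · 13 = 116688.
Merge one congruence at a time:
  Start: x ≡ 1 (mod 3).
  Combine with x ≡ 12 (mod 16); new modulus lcm = 48.
    Write x = 1 + 3·t and substitute into x ≡ 12 (mod 16): 3·t ≡ 12 − 1 = 11 (mod 16).
    The inverse of 3 mod 16 is 11 (since 3·11 = 33 = 2·16 + 1), so t ≡ 11·11 = 121 ≡ 9 (mod 16).
    Then x = 1 + 3·9 = 28, valid modulo lcm(3, 16) = 48: x ≡ 28 (mod 48).
  Combine with x ≡ 3 (mod 11); new modulus lcm = 528.
    Write x = 28 + 48·t and substitute into x ≡ 3 (mod 11): 48·t ≡ 3 − 28 = -25 (mod 11).
    Reduce coefficients mod 11: 4·t ≡ 8 (mod 11).
    The inverse of 4 mod 11 is 3 (since 4·3 = 12 = 1·11 + 1), so t ≡ 3·8 = 24 ≡ 2 (mod 11).
    Then x = 28 + 48·2 = 124, valid modulo lcm(48, 11) = 528: x ≡ 124 (mod 528).
  Combine with x ≡ 12 (mod 17); new modulus lcm = 8976.
    Write x = 124 + 528·t and substitute into x ≡ 12 (mod 17): 528·t ≡ 12 − 124 = -112 (mod 17).
    Reduce coefficients mod 17: 1·t ≡ 7 (mod 17).
    So t ≡ 7 (mod 17).
    Then x = 124 + 528·7 = 3820, valid modulo lcm(528, 17) = 8976: x ≡ 3820 (mod 8976).
  Combine with x ≡ 3 (mod 13); new modulus lcm = 116688.
    Write x = 3820 + 8976·t and substitute into x ≡ 3 (mod 13): 8976·t ≡ 3 − 3820 = -3817 (mod 13).
    Reduce coefficients mod 13: 6·t ≡ 5 (mod 13).
    The inverse of 6 mod 13 is 11 (since 6·11 = 66 = 5·13 + 1), so t ≡ 11·5 = 55 ≡ 3 (mod 13).
    Then x = 3820 + 8976·3 = 30748, valid modulo lcm(8976, 13) = 116688: x ≡ 30748 (mod 116688).
Verify against each original: 30748 mod 3 = 1, 30748 mod 16 = 12, 30748 mod 11 = 3, 30748 mod 17 = 12, 30748 mod 13 = 3.

x ≡ 30748 (mod 116688).


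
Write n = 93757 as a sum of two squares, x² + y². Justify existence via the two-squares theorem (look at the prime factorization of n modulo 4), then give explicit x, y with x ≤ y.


Step 1: Factor n = 93757 = 29 · 53 · 61.
Step 2: Check the mod-4 condition on each prime factor: 29 ≡ 1 (mod 4), exponent 1; 53 ≡ 1 (mod 4), exponent 1; 61 ≡ 1 (mod 4), exponent 1.
All primes ≡ 3 (mod 4) appear to even exponent (or don't appear), so by the two-squares theorem n IS expressible as a sum of two squares.
Step 3: Build a representation. Here n = 29 · 53 · 61 is a product of primes ≡ 1 (mod 4). Each prime p ≡ 1 (mod 4) is itself a sum of two squares; find a² by testing p − a² for a perfect square:
  29: 29 − 1² = 28, 29 − 2² = 25 = 5² ⇒ 29 = 2² + 5².
  53: 53 − 1² = 52, 53 − 2² = 49 = 7² ⇒ 53 = 2² + 7².
  61: 61 − 1² = 60, 61 − 2² = 57, 61 − 3² = 52, 61 − 4² = 45, 61 − 5² = 36 = 6² ⇒ 61 = 5² + 6².
  Combine using the Brahmagupta–Fibonacci identity (a² + b²)(c² + d²) = (ac − bd)² + (ad + bc)² = (ac + bd)² + (ad − bc)²:
  29 · 53 = 1537: from (2² + 5²)(2² + 7²), take (2·2 − 5·7, 2·7 + 5·2) = (4 − 35, 14 + 10) = (-31, 24); dropping signs (only squares matter) gives (31, 24); check 31² + 24² = 961 + 576 = 1537 ✓.
  1537 · 61 = 93757: from (31² + 24²)(5² + 6²), take (31·5 − 24·6, 31·6 + 24·5) = (155 − 144, 186 + 120) = (11, 306); check 11² + 306² = 121 + 93636 = 93757 ✓.
Step 4: Order so x ≤ y and verify: 11² + 306² = 121 + 93636 = 93757 = n. ✓

n = 93757 = 11² + 306² (one valid representation with x ≤ y).


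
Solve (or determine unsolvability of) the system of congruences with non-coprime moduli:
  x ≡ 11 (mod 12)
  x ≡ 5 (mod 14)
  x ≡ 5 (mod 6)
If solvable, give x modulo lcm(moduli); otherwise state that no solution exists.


Moduli 12, 14, 6 are not pairwise coprime, so CRT works modulo lcm(m_i) when all pairwise compatibility conditions hold.
Pairwise compatibility: gcd(m_i, m_j) must divide a_i - a_j for every pair.
Merge one congruence at a time:
  Start: x ≡ 11 (mod 12).
  Combine with x ≡ 5 (mod 14): gcd(12, 14) = 2; 5 - 11 = -6, which IS divisible by 2, so compatible.
    Write x = 11 + 12·t and substitute into x ≡ 5 (mod 14): 12·t ≡ 5 − 11 = -6 (mod 14).
    Divide the congruence (and modulus) by g = 2: 6·t ≡ -3 (mod 7).
    Reduce coefficients mod 7: 6·t ≡ 4 (mod 7).
    The inverse of 6 mod 7 is 6 (since 6·6 = 36 = 5·7 + 1), so t ≡ 6·4 = 24 ≡ 3 (mod 7).
    Then x = 11 + 12·3 = 47, valid modulo lcm(12, 14) = 84: x ≡ 47 (mod 84).
  Combine with x ≡ 5 (mod 6): gcd(84, 6) = 6; 5 - 47 = -42, which IS divisible by 6, so compatible.
    Write x = 47 + 84·t and substitute into x ≡ 5 (mod 6): 84·t ≡ 5 − 47 = -42 (mod 6).
    Divide the congruence (and modulus) by g = 6: 14·t ≡ -7 (mod 1).
    Modulo 1 every t works; take t = 0.
    Then x = 47 + 84·0 = 47, valid modulo lcm(84, 6) = 84: x ≡ 47 (mod 84).
Verify: 47 mod 12 = 11, 47 mod 14 = 5, 47 mod 6 = 5.

x ≡ 47 (mod 84).


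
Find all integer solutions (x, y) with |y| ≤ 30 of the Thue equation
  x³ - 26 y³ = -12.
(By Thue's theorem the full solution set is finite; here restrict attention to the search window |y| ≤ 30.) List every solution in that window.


The equation is x³ - 26y³ = -12. For fixed y, x³ = 26·y³ − 12, so a solution requires the RHS to be a perfect cube.
Strategy: iterate y from -30 to 30, compute RHS = 26·y³ − 12, and check whether it is a (positive or negative) perfect cube.
Check small values of y:
  y = 0: RHS = -12 is not a perfect cube.
  y = 1: RHS = 14 is not a perfect cube.
  y = -1: RHS = -38 is not a perfect cube.
  y = 2: RHS = 196 is not a perfect cube.
  y = -2: RHS = -220 is not a perfect cube.
  y = 3: RHS = 690 is not a perfect cube.
  y = -3: RHS = -714 is not a perfect cube.
Continuing the search up to |y| = 30 finds no solutions either.
No (x, y) in the scanned range satisfies the equation.

No integer solutions with |y| ≤ 30.


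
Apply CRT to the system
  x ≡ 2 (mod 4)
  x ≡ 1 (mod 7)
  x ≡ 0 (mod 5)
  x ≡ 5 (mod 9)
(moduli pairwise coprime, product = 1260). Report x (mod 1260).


Product of moduli M = 4 · 7 · 5 · 9 = 1260.
Merge one congruence at a time:
  Start: x ≡ 2 (mod 4).
  Combine with x ≡ 1 (mod 7); new modulus lcm = 28.
    Write x = 2 + 4·t and substitute into x ≡ 1 (mod 7): 4·t ≡ 1 − 2 = -1 (mod 7).
    Reduce coefficients mod 7: 4·t ≡ 6 (mod 7).
    The inverse of 4 mod 7 is 2 (since 4·2 = 8 = 1·7 + 1), so t ≡ 2·6 = 12 ≡ 5 (mod 7).
    Then x = 2 + 4·5 = 22, valid modulo lcm(4, 7) = 28: x ≡ 22 (mod 28).
  Combine with x ≡ 0 (mod 5); new modulus lcm = 140.
    Write x = 22 + 28·t and substitute into x ≡ 0 (mod 5): 28·t ≡ 0 − 22 = -22 (mod 5).
    Reduce coefficients mod 5: 3·t ≡ 3 (mod 5).
    The inverse of 3 mod 5 is 2 (since 3·2 = 6 = 1·5 + 1), so t ≡ 2·3 = 6 ≡ 1 (mod 5).
    Then x = 22 + 28·1 = 50, valid modulo lcm(28, 5) = 140: x ≡ 50 (mod 140).
  Combine with x ≡ 5 (mod 9); new modulus lcm = 1260.
    Write x = 50 + 140·t and substitute into x ≡ 5 (mod 9): 140·t ≡ 5 − 50 = -45 (mod 9).
    Reduce coefficients mod 9: 5·t ≡ 0 (mod 9).
    The inverse of 5 mod 9 is 2 (since 5·2 = 10 = 1·9 + 1), so t ≡ 2·0 = 0 ≡ 0 (mod 9).
    Then x = 50 + 140·0 = 50, valid modulo lcm(140, 9) = 1260: x ≡ 50 (mod 1260).
Verify against each original: 50 mod 4 = 2, 50 mod 7 = 1, 50 mod 5 = 0, 50 mod 9 = 5.

x ≡ 50 (mod 1260).


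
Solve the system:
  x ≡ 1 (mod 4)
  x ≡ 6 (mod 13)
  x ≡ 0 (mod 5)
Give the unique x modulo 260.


Moduli 4, 13, 5 are pairwise coprime; by CRT there is a unique solution modulo M = 4 · 13 · 5 = 260.
Solve pairwise, accumulating the modulus:
  Start with x ≡ 1 (mod 4).
  Combine with x ≡ 6 (mod 13): since gcd(4, 13) = 1, we get a unique residue mod 52.
    Write x = 1 + 4·t and substitute into x ≡ 6 (mod 13): 4·t ≡ 6 − 1 = 5 (mod 13).
    The inverse of 4 mod 13 is 10 (since 4·10 = 40 = 3·13 + 1), so t ≡ 10·5 = 50 ≡ 11 (mod 13).
    Then x = 1 + 4·11 = 45, valid modulo lcm(4, 13) = 52: x ≡ 45 (mod 52).
  Combine with x ≡ 0 (mod 5): since gcd(52, 5) = 1, we get a unique residue mod 260.
    Write x = 45 + 52·t and substitute into x ≡ 0 (mod 5): 52·t ≡ 0 − 45 = -45 (mod 5).
    Reduce coefficients mod 5: 2·t ≡ 0 (mod 5).
    The inverse of 2 mod 5 is 3 (since 2·3 = 6 = 1·5 + 1), so t ≡ 3·0 = 0 ≡ 0 (mod 5).
    Then x = 45 + 52·0 = 45, valid modulo lcm(52, 5) = 260: x ≡ 45 (mod 260).
Verify: 45 mod 4 = 1 ✓, 45 mod 13 = 6 ✓, 45 mod 5 = 0 ✓.

x ≡ 45 (mod 260).


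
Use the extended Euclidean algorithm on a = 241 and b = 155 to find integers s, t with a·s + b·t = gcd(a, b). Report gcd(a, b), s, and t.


Euclidean algorithm on (241, 155) — divide until remainder is 0:
  241 = 1 · 155 + 86
  155 = 1 · 86 + 69
  86 = 1 · 69 + 17
  69 = 4 · 17 + 1
  17 = 17 · 1 + 0
gcd(241, 155) = 1.
Track Bezout coefficients alongside the remainders: start with r₀ = 241 = a·1 + b·0 (s = 1, t = 0) and r₁ = 155 = a·0 + b·1 (s = 0, t = 1); each new remainder r_{k+1} = r_{k-1} − q_k·r_k inherits s_{k+1} = s_{k-1} − q_k·s_k, t_{k+1} = t_{k-1} − q_k·t_k, so r_k = a·s_k + b·t_k at every step:
  q = 1: r = 86, s = 1 − 1·0 = 1, t = 0 − 1·1 = -1  (check: 241·1 + 155·(-1) = 86)
  q = 1: r = 69, s = 0 − 1·1 = -1, t = 1 − 1·(-1) = 2  (check: 241·(-1) + 155·2 = 69)
  q = 1: r = 17, s = 1 − 1·(-1) = 2, t = -1 − 1·2 = -3  (check: 241·2 + 155·(-3) = 17)
  q = 4: r = 1, s = -1 − 4·2 = -9, t = 2 − 4·(-3) = 14  (check: 241·(-9) + 155·14 = 1)
The row with r = 1 (the gcd) gives the Bezout coefficients s = -9, t = 14.
Result: 241 · (-9) + 155 · (14) = 1.

gcd(241, 155) = 1; s = -9, t = 14 (check: 241·(-9) + 155·14 = 1).


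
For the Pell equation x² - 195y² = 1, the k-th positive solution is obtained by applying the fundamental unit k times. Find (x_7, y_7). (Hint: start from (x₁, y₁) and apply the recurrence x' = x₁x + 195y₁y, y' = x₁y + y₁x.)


Step 1: Find the fundamental solution (x₁, y₁) of x² - 195y² = 1.
  Expand √195 as a continued fraction. a₀ = ⌊√195⌋ = 13; iterate m_{k+1} = d_k·a_k − m_k, d_{k+1} = (195 − m_{k+1}²)/d_k, a_{k+1} = ⌊(a₀ + m_{k+1})/d_{k+1}⌋ (starting m₀ = 0, d₀ = 1), with convergents p_k = a_k·p_{k-1} + p_{k-2}, q_k = a_k·q_{k-1} + q_{k-2} (p₋₁ = 1, q₋₁ = 0):
  k = 0: a₀ = 13; p₀/q₀ = 13/1; p₀² − 195·q₀² = 169 − 195 = -26.
  k = 1: m = 13, d = 26, a = ⌊(13 + 13)/26⌋ = 1; p/q = (1·13 + 1)/(1·1 + 0) = 14/1; p² − 195·q² = 196 − 195 = 1.
  The first convergent with p² − 195·q² = 1 gives the fundamental solution (x₁, y₁) = (14, 1).
Step 2: Apply the recurrence (x_{n+1}, y_{n+1}) = (x₁x_n + 195y₁y_n, x₁y_n + y₁x_n) repeatedly.
  From (x_1, y_1) = (14, 1): x_2 = 14·14 + 195·1·1 = 391; y_2 = 14·1 + 1·14 = 28.
  From (x_2, y_2) = (391, 28): x_3 = 14·391 + 195·1·28 = 10934; y_3 = 14·28 + 1·391 = 783.
  From (x_3, y_3) = (10934, 783): x_4 = 14·10934 + 195·1·783 = 305761; y_4 = 14·783 + 1·10934 = 21896.
  From (x_4, y_4) = (305761, 21896): x_5 = 14·305761 + 195·1·21896 = 8550374; y_5 = 14·21896 + 1·305761 = 612305.
  From (x_5, y_5) = (8550374, 612305): x_6 = 14·8550374 + 195·1·612305 = 239104711; y_6 = 14·612305 + 1·8550374 = 17122644.
  From (x_6, y_6) = (239104711, 17122644): x_7 = 14·239104711 + 195·1·17122644 = 6686381534; y_7 = 14·17122644 + 1·239104711 = 478821727.
Step 3: Verify x_7² - 195·y_7² = 44707698018216193156 - 44707698018216193155 = 1 (should be 1). ✓

(x_1, y_1) = (14, 1); (x_7, y_7) = (6686381534, 478821727).


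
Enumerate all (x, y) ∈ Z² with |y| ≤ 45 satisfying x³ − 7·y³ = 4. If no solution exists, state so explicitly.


The equation is x³ - 7y³ = 4. For fixed y, x³ = 7·y³ + 4, so a solution requires the RHS to be a perfect cube.
Strategy: iterate y from -45 to 45, compute RHS = 7·y³ + 4, and check whether it is a (positive or negative) perfect cube.
Check small values of y:
  y = 0: RHS = 4 is not a perfect cube.
  y = 1: RHS = 11 is not a perfect cube.
  y = -1: RHS = -3 is not a perfect cube.
  y = 2: RHS = 60 is not a perfect cube.
  y = -2: RHS = -52 is not a perfect cube.
  y = 3: RHS = 193 is not a perfect cube.
  y = -3: RHS = -185 is not a perfect cube.
Continuing the search up to |y| = 45 finds no solutions either.
No (x, y) in the scanned range satisfies the equation.

No integer solutions with |y| ≤ 45.


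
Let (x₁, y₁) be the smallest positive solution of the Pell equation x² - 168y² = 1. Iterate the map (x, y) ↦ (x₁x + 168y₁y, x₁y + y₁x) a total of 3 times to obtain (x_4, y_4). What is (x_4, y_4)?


Step 1: Find the fundamental solution (x₁, y₁) of x² - 168y² = 1.
  Expand √168 as a continued fraction. a₀ = ⌊√168⌋ = 12; iterate m_{k+1} = d_k·a_k − m_k, d_{k+1} = (168 − m_{k+1}²)/d_k, a_{k+1} = ⌊(a₀ + m_{k+1})/d_{k+1}⌋ (starting m₀ = 0, d₀ = 1), with convergents p_k = a_k·p_{k-1} + p_{k-2}, q_k = a_k·q_{k-1} + q_{k-2} (p₋₁ = 1, q₋₁ = 0):
  k = 0: a₀ = 12; p₀/q₀ = 12/1; p₀² − 168·q₀² = 144 − 168 = -24.
  k = 1: m = 12, d = 24, a = ⌊(12 + 12)/24⌋ = 1; p/q = (1·12 + 1)/(1·1 + 0) = 13/1; p² − 168·q² = 169 − 168 = 1.
  The first convergent with p² − 168·q² = 1 gives the fundamental solution (x₁, y₁) = (13, 1).
Step 2: Apply the recurrence (x_{n+1}, y_{n+1}) = (x₁x_n + 168y₁y_n, x₁y_n + y₁x_n) repeatedly.
  From (x_1, y_1) = (13, 1): x_2 = 13·13 + 168·1·1 = 337; y_2 = 13·1 + 1·13 = 26.
  From (x_2, y_2) = (337, 26): x_3 = 13·337 + 168·1·26 = 8749; y_3 = 13·26 + 1·337 = 675.
  From (x_3, y_3) = (8749, 675): x_4 = 13·8749 + 168·1·675 = 227137; y_4 = 13·675 + 1·8749 = 17524.
Step 3: Verify x_4² - 168·y_4² = 51591216769 - 51591216768 = 1 (should be 1). ✓

(x_1, y_1) = (13, 1); (x_4, y_4) = (227137, 17524).


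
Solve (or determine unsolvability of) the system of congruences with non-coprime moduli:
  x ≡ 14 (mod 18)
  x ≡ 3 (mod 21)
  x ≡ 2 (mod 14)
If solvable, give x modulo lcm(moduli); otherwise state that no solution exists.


Moduli 18, 21, 14 are not pairwise coprime, so CRT works modulo lcm(m_i) when all pairwise compatibility conditions hold.
Pairwise compatibility: gcd(m_i, m_j) must divide a_i - a_j for every pair.
Merge one congruence at a time:
  Start: x ≡ 14 (mod 18).
  Combine with x ≡ 3 (mod 21): gcd(18, 21) = 3, and 3 - 14 = -11 is NOT divisible by 3.
    ⇒ system is inconsistent (no integer solution).

No solution (the system is inconsistent).


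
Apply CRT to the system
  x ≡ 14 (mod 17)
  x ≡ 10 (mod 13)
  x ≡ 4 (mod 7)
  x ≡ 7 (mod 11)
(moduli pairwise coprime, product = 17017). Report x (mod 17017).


Product of moduli M = 17 · 13 · 7 · 11 = 17017.
Merge one congruence at a time:
  Start: x ≡ 14 (mod 17).
  Combine with x ≡ 10 (mod 13); new modulus lcm = 221.
    Write x = 14 + 17·t and substitute into x ≡ 10 (mod 13): 17·t ≡ 10 − 14 = -4 (mod 13).
    Reduce coefficients mod 13: 4·t ≡ 9 (mod 13).
    The inverse of 4 mod 13 is 10 (since 4·10 = 40 = 3·13 + 1), so t ≡ 10·9 = 90 ≡ 12 (mod 13).
    Then x = 14 + 17·12 = 218, valid modulo lcm(17, 13) = 221: x ≡ 218 (mod 221).
  Combine with x ≡ 4 (mod 7); new modulus lcm = 1547.
    Write x = 218 + 221·t and substitute into x ≡ 4 (mod 7): 221·t ≡ 4 − 218 = -214 (mod 7).
    Reduce coefficients mod 7: 4·t ≡ 3 (mod 7).
    The inverse of 4 mod 7 is 2 (since 4·2 = 8 = 1·7 + 1), so t ≡ 2·3 = 6 ≡ 6 (mod 7).
    Then x = 218 + 221·6 = 1544, valid modulo lcm(221, 7) = 1547: x ≡ 1544 (mod 1547).
  Combine with x ≡ 7 (mod 11); new modulus lcm = 17017.
    Write x = 1544 + 1547·t and substitute into x ≡ 7 (mod 11): 1547·t ≡ 7 − 1544 = -1537 (mod 11).
    Reduce coefficients mod 11: 7·t ≡ 3 (mod 11).
    The inverse of 7 mod 11 is 8 (since 7·8 = 56 = 5·11 + 1), so t ≡ 8·3 = 24 ≡ 2 (mod 11).
    Then x = 1544 + 1547·2 = 4638, valid modulo lcm(1547, 11) = 17017: x ≡ 4638 (mod 17017).
Verify against each original: 4638 mod 17 = 14, 4638 mod 13 = 10, 4638 mod 7 = 4, 4638 mod 11 = 7.

x ≡ 4638 (mod 17017).


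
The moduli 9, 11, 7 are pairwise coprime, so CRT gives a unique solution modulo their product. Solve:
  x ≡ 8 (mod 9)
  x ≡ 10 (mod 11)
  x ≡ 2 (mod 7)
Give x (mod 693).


Moduli 9, 11, 7 are pairwise coprime; by CRT there is a unique solution modulo M = 9 · 11 · 7 = 693.
Solve pairwise, accumulating the modulus:
  Start with x ≡ 8 (mod 9).
  Combine with x ≡ 10 (mod 11): since gcd(9, 11) = 1, we get a unique residue mod 99.
    Write x = 8 + 9·t and substitute into x ≡ 10 (mod 11): 9·t ≡ 10 − 8 = 2 (mod 11).
    The inverse of 9 mod 11 is 5 (since 9·5 = 45 = 4·11 + 1), so t ≡ 5·2 = 10 ≡ 10 (mod 11).
    Then x = 8 + 9·10 = 98, valid modulo lcm(9, 11) = 99: x ≡ 98 (mod 99).
  Combine with x ≡ 2 (mod 7): since gcd(99, 7) = 1, we get a unique residue mod 693.
    Write x = 98 + 99·t and substitute into x ≡ 2 (mod 7): 99·t ≡ 2 − 98 = -96 (mod 7).
    Reduce coefficients mod 7: 1·t ≡ 2 (mod 7).
    So t ≡ 2 (mod 7).
    Then x = 98 + 99·2 = 296, valid modulo lcm(99, 7) = 693: x ≡ 296 (mod 693).
Verify: 296 mod 9 = 8 ✓, 296 mod 11 = 10 ✓, 296 mod 7 = 2 ✓.

x ≡ 296 (mod 693).


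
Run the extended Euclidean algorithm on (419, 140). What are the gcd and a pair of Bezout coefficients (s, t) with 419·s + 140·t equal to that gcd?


Euclidean algorithm on (419, 140) — divide until remainder is 0:
  419 = 2 · 140 + 139
  140 = 1 · 139 + 1
  139 = 139 · 1 + 0
gcd(419, 140) = 1.
Track Bezout coefficients alongside the remainders: start with r₀ = 419 = a·1 + b·0 (s = 1, t = 0) and r₁ = 140 = a·0 + b·1 (s = 0, t = 1); each new remainder r_{k+1} = r_{k-1} − q_k·r_k inherits s_{k+1} = s_{k-1} − q_k·s_k, t_{k+1} = t_{k-1} − q_k·t_k, so r_k = a·s_k + b·t_k at every step:
  q = 2: r = 139, s = 1 − 2·0 = 1, t = 0 − 2·1 = -2  (check: 419·1 + 140·(-2) = 139)
  q = 1: r = 1, s = 0 − 1·1 = -1, t = 1 − 1·(-2) = 3  (check: 419·(-1) + 140·3 = 1)
The row with r = 1 (the gcd) gives the Bezout coefficients s = -1, t = 3.
Result: 419 · (-1) + 140 · (3) = 1.

gcd(419, 140) = 1; s = -1, t = 3 (check: 419·(-1) + 140·3 = 1).


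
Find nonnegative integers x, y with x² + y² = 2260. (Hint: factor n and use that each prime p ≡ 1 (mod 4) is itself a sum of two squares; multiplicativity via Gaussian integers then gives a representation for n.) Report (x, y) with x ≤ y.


Step 1: Factor n = 2260 = 2^2 · 5 · 113.
Step 2: Check the mod-4 condition on each prime factor: 2 = 2 (special); 5 ≡ 1 (mod 4), exponent 1; 113 ≡ 1 (mod 4), exponent 1.
All primes ≡ 3 (mod 4) appear to even exponent (or don't appear), so by the two-squares theorem n IS expressible as a sum of two squares.
Step 3: Build a representation. Group n = k² · m with k = 2 and m = 5 · 113 = 565 (a product of primes ≡ 1 (mod 4)); a representation of m scales to one of n via (k·x)² + (k·y)² = k²(x² + y²). Each prime p ≡ 1 (mod 4) is itself a sum of two squares; find a² by testing p − a² for a perfect square:
  5: 5 − 1² = 4 = 2² ⇒ 5 = 1² + 2².
  113: 113 − 1² = 112, 113 − 2² = 109, 113 − 3² = 104, 113 − 4² = 97, 113 − 5² = 88, 113 − 6² = 77, 113 − 7² = 64 = 8² ⇒ 113 = 7² + 8².
  Combine using the Brahmagupta–Fibonacci identity (a² + b²)(c² + d²) = (ac − bd)² + (ad + bc)² = (ac + bd)² + (ad − bc)²:
  5 · 113 = 565: from (1² + 2²)(7² + 8²), take (1·7 − 2·8, 1·8 + 2·7) = (7 − 16, 8 + 14) = (-9, 22); dropping signs (only squares matter) gives (9, 22); check 9² + 22² = 81 + 484 = 565 ✓.
  Scale by k = 2: (2·9, 2·22) = (18, 44).
Step 4: Order so x ≤ y and verify: 18² + 44² = 324 + 1936 = 2260 = n. ✓

n = 2260 = 18² + 44² (one valid representation with x ≤ y).


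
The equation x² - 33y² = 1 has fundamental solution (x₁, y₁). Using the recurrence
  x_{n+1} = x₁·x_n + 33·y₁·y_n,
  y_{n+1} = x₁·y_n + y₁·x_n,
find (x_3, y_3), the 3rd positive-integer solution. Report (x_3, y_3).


Step 1: Find the fundamental solution (x₁, y₁) of x² - 33y² = 1.
  Expand √33 as a continued fraction. a₀ = ⌊√33⌋ = 5; iterate m_{k+1} = d_k·a_k − m_k, d_{k+1} = (33 − m_{k+1}²)/d_k, a_{k+1} = ⌊(a₀ + m_{k+1})/d_{k+1}⌋ (starting m₀ = 0, d₀ = 1), with convergents p_k = a_k·p_{k-1} + p_{k-2}, q_k = a_k·q_{k-1} + q_{k-2} (p₋₁ = 1, q₋₁ = 0):
  k = 0: a₀ = 5; p₀/q₀ = 5/1; p₀² − 33·q₀² = 25 − 33 = -8.
  k = 1: m = 5, d = 8, a = ⌊(5 + 5)/8⌋ = 1; p/q = (1·5 + 1)/(1·1 + 0) = 6/1; p² − 33·q² = 36 − 33 = 3.
  k = 2: m = 3, d = 3, a = ⌊(5 + 3)/3⌋ = 2; p/q = (2·6 + 5)/(2·1 + 1) = 17/3; p² − 33·q² = 289 − 297 = -8.
  k = 3: m = 3, d = 8, a = ⌊(5 + 3)/8⌋ = 1; p/q = (1·17 + 6)/(1·3 + 1) = 23/4; p² − 33·q² = 529 − 528 = 1.
  The first convergent with p² − 33·q² = 1 gives the fundamental solution (x₁, y₁) = (23, 4).
Step 2: Apply the recurrence (x_{n+1}, y_{n+1}) = (x₁x_n + 33y₁y_n, x₁y_n + y₁x_n) repeatedly.
  From (x_1, y_1) = (23, 4): x_2 = 23·23 + 33·4·4 = 1057; y_2 = 23·4 + 4·23 = 184.
  From (x_2, y_2) = (1057, 184): x_3 = 23·1057 + 33·4·184 = 48599; y_3 = 23·184 + 4·1057 = 8460.
Step 3: Verify x_3² - 33·y_3² = 2361862801 - 2361862800 = 1 (should be 1). ✓

(x_1, y_1) = (23, 4); (x_3, y_3) = (48599, 8460).


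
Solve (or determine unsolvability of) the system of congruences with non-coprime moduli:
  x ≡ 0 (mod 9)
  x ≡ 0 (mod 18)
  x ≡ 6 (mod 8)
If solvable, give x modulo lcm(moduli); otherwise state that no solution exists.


Moduli 9, 18, 8 are not pairwise coprime, so CRT works modulo lcm(m_i) when all pairwise compatibility conditions hold.
Pairwise compatibility: gcd(m_i, m_j) must divide a_i - a_j for every pair.
Merge one congruence at a time:
  Start: x ≡ 0 (mod 9).
  Combine with x ≡ 0 (mod 18): gcd(9, 18) = 9; 0 - 0 = 0, which IS divisible by 9, so compatible.
    Write x = 0 + 9·t and substitute into x ≡ 0 (mod 18): 9·t ≡ 0 − 0 = 0 (mod 18).
    Divide the congruence (and modulus) by g = 9: 1·t ≡ 0 (mod 2).
    So t ≡ 0 (mod 2).
    Then x = 0 + 9·0 = 0, valid modulo lcm(9, 18) = 18: x ≡ 0 (mod 18).
  Combine with x ≡ 6 (mod 8): gcd(18, 8) = 2; 6 - 0 = 6, which IS divisible by 2, so compatible.
    Write x = 0 + 18·t and substitute into x ≡ 6 (mod 8): 18·t ≡ 6 − 0 = 6 (mod 8).
    Divide the congruence (and modulus) by g = 2: 9·t ≡ 3 (mod 4).
    Reduce coefficients mod 4: 1·t ≡ 3 (mod 4).
    So t ≡ 3 (mod 4).
    Then x = 0 + 18·3 = 54, valid modulo lcm(18, 8) = 72: x ≡ 54 (mod 72).
Verify: 54 mod 9 = 0, 54 mod 18 = 0, 54 mod 8 = 6.

x ≡ 54 (mod 72).


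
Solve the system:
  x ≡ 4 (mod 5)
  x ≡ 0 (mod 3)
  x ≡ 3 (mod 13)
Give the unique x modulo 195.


Moduli 5, 3, 13 are pairwise coprime; by CRT there is a unique solution modulo M = 5 · 3 · 13 = 195.
Solve pairwise, accumulating the modulus:
  Start with x ≡ 4 (mod 5).
  Combine with x ≡ 0 (mod 3): since gcd(5, 3) = 1, we get a unique residue mod 15.
    Write x = 4 + 5·t and substitute into x ≡ 0 (mod 3): 5·t ≡ 0 − 4 = -4 (mod 3).
    Reduce coefficients mod 3: 2·t ≡ 2 (mod 3).
    The inverse of 2 mod 3 is 2 (since 2·2 = 4 = 1·3 + 1), so t ≡ 2·2 = 4 ≡ 1 (mod 3).
    Then x = 4 + 5·1 = 9, valid modulo lcm(5, 3) = 15: x ≡ 9 (mod 15).
  Combine with x ≡ 3 (mod 13): since gcd(15, 13) = 1, we get a unique residue mod 195.
    Write x = 9 + 15·t and substitute into x ≡ 3 (mod 13): 15·t ≡ 3 − 9 = -6 (mod 13).
    Reduce coefficients mod 13: 2·t ≡ 7 (mod 13).
    The inverse of 2 mod 13 is 7 (since 2·7 = 14 = 1·13 + 1), so t ≡ 7·7 = 49 ≡ 10 (mod 13).
    Then x = 9 + 15·10 = 159, valid modulo lcm(15, 13) = 195: x ≡ 159 (mod 195).
Verify: 159 mod 5 = 4 ✓, 159 mod 3 = 0 ✓, 159 mod 13 = 3 ✓.

x ≡ 159 (mod 195).


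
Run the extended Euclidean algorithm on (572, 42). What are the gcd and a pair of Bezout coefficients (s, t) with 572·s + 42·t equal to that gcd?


Euclidean algorithm on (572, 42) — divide until remainder is 0:
  572 = 13 · 42 + 26
  42 = 1 · 26 + 16
  26 = 1 · 16 + 10
  16 = 1 · 10 + 6
  10 = 1 · 6 + 4
  6 = 1 · 4 + 2
  4 = 2 · 2 + 0
gcd(572, 42) = 2.
Track Bezout coefficients alongside the remainders: start with r₀ = 572 = a·1 + b·0 (s = 1, t = 0) and r₁ = 42 = a·0 + b·1 (s = 0, t = 1); each new remainder r_{k+1} = r_{k-1} − q_k·r_k inherits s_{k+1} = s_{k-1} − q_k·s_k, t_{k+1} = t_{k-1} − q_k·t_k, so r_k = a·s_k + b·t_k at every step:
  q = 13: r = 26, s = 1 − 13·0 = 1, t = 0 − 13·1 = -13  (check: 572·1 + 42·(-13) = 26)
  q = 1: r = 16, s = 0 − 1·1 = -1, t = 1 − 1·(-13) = 14  (check: 572·(-1) + 42·14 = 16)
  q = 1: r = 10, s = 1 − 1·(-1) = 2, t = -13 − 1·14 = -27  (check: 572·2 + 42·(-27) = 10)
  q = 1: r = 6, s = -1 − 1·2 = -3, t = 14 − 1·(-27) = 41  (check: 572·(-3) + 42·41 = 6)
  q = 1: r = 4, s = 2 − 1·(-3) = 5, t = -27 − 1·41 = -68  (check: 572·5 + 42·(-68) = 4)
  q = 1: r = 2, s = -3 − 1·5 = -8, t = 41 − 1·(-68) = 109  (check: 572·(-8) + 42·109 = 2)
The row with r = 2 (the gcd) gives the Bezout coefficients s = -8, t = 109.
Result: 572 · (-8) + 42 · (109) = 2.

gcd(572, 42) = 2; s = -8, t = 109 (check: 572·(-8) + 42·109 = 2).


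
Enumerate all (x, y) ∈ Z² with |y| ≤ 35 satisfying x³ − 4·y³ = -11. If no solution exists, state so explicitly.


The equation is x³ - 4y³ = -11. For fixed y, x³ = 4·y³ − 11, so a solution requires the RHS to be a perfect cube.
Strategy: iterate y from -35 to 35, compute RHS = 4·y³ − 11, and check whether it is a (positive or negative) perfect cube.
Check small values of y:
  y = 0: RHS = -11 is not a perfect cube.
  y = 1: RHS = -7 is not a perfect cube.
  y = -1: RHS = -15 is not a perfect cube.
  y = 2: RHS = 21 is not a perfect cube.
  y = -2: RHS = -43 is not a perfect cube.
  y = 3: RHS = 97 is not a perfect cube.
  y = -3: RHS = -119 is not a perfect cube.
Continuing the search up to |y| = 35 finds no solutions either.
No (x, y) in the scanned range satisfies the equation.

No integer solutions with |y| ≤ 35.
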